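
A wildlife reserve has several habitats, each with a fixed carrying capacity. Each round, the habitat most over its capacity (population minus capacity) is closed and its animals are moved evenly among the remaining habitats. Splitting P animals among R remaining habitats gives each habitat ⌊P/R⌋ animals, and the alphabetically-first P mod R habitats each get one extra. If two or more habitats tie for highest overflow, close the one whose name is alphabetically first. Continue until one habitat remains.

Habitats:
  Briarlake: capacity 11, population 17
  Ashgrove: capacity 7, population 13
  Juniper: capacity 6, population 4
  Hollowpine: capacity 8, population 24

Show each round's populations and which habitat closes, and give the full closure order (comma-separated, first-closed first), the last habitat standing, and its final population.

Closure order: Hollowpine, Ashgrove, Briarlake
Last habitat: Juniper with 58 animals

Round 1: Ashgrove=13 Briarlake=17 Hollowpine=24 Juniper=4 → close Hollowpine (overflow 16)
  24÷3 = 8 each, +1 to first 0
Round 2: Ashgrove=21 Briarlake=25 Juniper=12 → close Ashgrove (overflow 14)
  21÷2 = 10 each, +1 to first 1
Round 3: Briarlake=36 Juniper=22 → close Briarlake (overflow 25)
  36÷1 = 36 each, +1 to first 0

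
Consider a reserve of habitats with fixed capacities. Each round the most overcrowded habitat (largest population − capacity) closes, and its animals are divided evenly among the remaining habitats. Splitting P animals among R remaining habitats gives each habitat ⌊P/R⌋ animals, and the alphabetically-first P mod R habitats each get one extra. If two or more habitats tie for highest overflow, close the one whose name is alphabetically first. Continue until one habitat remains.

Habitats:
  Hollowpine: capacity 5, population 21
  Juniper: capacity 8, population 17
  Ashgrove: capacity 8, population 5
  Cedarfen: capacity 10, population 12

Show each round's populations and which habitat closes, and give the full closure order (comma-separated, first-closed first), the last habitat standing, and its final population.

Closure order: Hollowpine, Juniper, Cedarfen
Last habitat: Ashgrove with 55 animals

Round 1: Ashgrove=5 Cedarfen=12 Hollowpine=21 Juniper=17 → close Hollowpine (overflow 16)
  21÷3 = 7 each, +1 to first 0
Round 2: Ashgrove=12 Cedarfen=19 Juniper=24 → close Juniper (overflow 16)
  24÷2 = 12 each, +1 to first 0
Round 3: Ashgrove=24 Cedarfen=31 → close Cedarfen (overflow 21)
  31÷1 = 31 each, +1 to first 0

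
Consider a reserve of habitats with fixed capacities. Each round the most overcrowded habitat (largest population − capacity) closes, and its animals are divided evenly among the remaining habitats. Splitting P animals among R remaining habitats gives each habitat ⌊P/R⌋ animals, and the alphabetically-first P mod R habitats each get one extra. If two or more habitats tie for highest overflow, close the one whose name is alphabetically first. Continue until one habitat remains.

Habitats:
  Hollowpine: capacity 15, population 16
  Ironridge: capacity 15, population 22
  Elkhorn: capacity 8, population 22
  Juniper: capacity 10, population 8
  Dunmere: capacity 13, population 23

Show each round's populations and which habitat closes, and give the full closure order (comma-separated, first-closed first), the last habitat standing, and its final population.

Round 1: Dunmere=23 Elkhorn=22 Hollowpine=16 Ironridge=22 Juniper=8 → close Elkhorn (overflow 14)
  22÷4 = 5 each, +1 to first 2
Round 2: Dunmere=29 Hollowpine=22 Ironridge=27 Juniper=13 → close Dunmere (overflow 16)
  29÷3 = 9 each, +1 to first 2
Round 3: Hollowpine=32 Ironridge=37 Juniper=22 → close Ironridge (overflow 22)
  37÷2 = 18 each, +1 to first 1
Round 4: Hollowpine=51 Juniper=40 → close Hollowpine (overflow 36)
  51÷1 = 51 each, +1 to first 0

Closure order: Elkhorn, Dunmere, Ironridge, Hollowpine
Last habitat: Juniper with 91 animals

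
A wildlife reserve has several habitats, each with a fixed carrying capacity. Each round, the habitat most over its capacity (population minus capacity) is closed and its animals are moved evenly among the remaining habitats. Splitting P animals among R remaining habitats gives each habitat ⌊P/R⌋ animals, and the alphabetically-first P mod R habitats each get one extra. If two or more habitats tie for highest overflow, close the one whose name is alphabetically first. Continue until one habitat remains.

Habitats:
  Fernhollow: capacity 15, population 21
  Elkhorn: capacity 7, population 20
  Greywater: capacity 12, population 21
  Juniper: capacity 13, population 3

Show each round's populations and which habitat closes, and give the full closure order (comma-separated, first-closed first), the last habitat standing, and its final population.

Closure order: Elkhorn, Greywater, Fernhollow
Last habitat: Juniper with 65 animals

Round 1: Elkhorn=20 Fernhollow=21 Greywater=21 Juniper=3 → close Elkhorn (overflow 13)
  20÷3 = 6 each, +1 to first 2
Round 2: Fernhollow=28 Greywater=28 Juniper=9 → close Greywater (overflow 16)
  28÷2 = 14 each, +1 to first 0
Round 3: Fernhollow=42 Juniper=23 → close Fernhollow (overflow 27)
  42÷1 = 42 each, +1 to first 0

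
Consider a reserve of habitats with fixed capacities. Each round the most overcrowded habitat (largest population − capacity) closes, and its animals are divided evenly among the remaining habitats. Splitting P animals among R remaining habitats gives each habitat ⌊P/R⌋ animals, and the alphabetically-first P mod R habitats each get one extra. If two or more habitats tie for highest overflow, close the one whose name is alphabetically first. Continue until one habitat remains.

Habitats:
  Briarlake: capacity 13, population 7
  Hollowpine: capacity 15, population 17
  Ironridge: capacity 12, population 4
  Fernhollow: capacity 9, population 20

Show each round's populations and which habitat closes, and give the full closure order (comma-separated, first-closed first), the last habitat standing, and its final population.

Round 1: Briarlake=7 Fernhollow=20 Hollowpine=17 Ironridge=4 → close Fernhollow (overflow 11)
  20÷3 = 6 each, +1 to first 2
Round 2: Briarlake=14 Hollowpine=24 Ironridge=10 → close Hollowpine (overflow 9)
  24÷2 = 12 each, +1 to first 0
Round 3: Briarlake=26 Ironridge=22 → close Briarlake (overflow 13)
  26÷1 = 26 each, +1 to first 0

Closure order: Fernhollow, Hollowpine, Briarlake
Last habitat: Ironridge with 48 animals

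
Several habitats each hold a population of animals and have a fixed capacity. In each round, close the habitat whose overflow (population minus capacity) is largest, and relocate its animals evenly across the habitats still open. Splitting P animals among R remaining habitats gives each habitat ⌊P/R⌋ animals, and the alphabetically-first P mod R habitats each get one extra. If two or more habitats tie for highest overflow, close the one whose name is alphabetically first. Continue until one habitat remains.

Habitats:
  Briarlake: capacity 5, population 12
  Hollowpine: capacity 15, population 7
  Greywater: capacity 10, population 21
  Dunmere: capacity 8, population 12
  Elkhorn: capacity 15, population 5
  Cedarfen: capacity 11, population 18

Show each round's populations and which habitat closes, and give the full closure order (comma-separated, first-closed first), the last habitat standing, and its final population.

Closure order: Greywater, Briarlake, Cedarfen, Dunmere, Hollowpine
Last habitat: Elkhorn with 75 animals

Round 1: Briarlake=12 Cedarfen=18 Dunmere=12 Elkhorn=5 Greywater=21 Hollowpine=7 → close Greywater (overflow 11)
  21÷5 = 4 each, +1 to first 1
Round 2: Briarlake=17 Cedarfen=22 Dunmere=16 Elkhorn=9 Hollowpine=11 → close Briarlake (overflow 12)
  17÷4 = 4 each, +1 to first 1
Round 3: Cedarfen=27 Dunmere=20 Elkhorn=13 Hollowpine=15 → close Cedarfen (overflow 16)
  27÷3 = 9 each, +1 to first 0
Round 4: Dunmere=29 Elkhorn=22 Hollowpine=24 → close Dunmere (overflow 21)
  29÷2 = 14 each, +1 to first 1
Round 5: Elkhorn=37 Hollowpine=38 → close Hollowpine (overflow 23)
  38÷1 = 38 each, +1 to first 0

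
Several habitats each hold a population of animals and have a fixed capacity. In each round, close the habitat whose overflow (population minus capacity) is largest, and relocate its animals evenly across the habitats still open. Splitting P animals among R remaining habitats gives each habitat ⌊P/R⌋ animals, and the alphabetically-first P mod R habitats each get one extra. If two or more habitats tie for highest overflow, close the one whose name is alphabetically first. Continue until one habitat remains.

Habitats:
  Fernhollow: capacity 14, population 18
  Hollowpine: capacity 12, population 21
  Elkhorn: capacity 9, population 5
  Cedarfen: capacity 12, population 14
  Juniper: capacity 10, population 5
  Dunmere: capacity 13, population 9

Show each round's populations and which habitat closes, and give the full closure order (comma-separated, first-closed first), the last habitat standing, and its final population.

Closure order: Hollowpine, Fernhollow, Cedarfen, Dunmere, Elkhorn
Last habitat: Juniper with 72 animals

Round 1: Cedarfen=14 Dunmere=9 Elkhorn=5 Fernhollow=18 Hollowpine=21 Juniper=5 → close Hollowpine (overflow 9)
  21÷5 = 4 each, +1 to first 1
Round 2: Cedarfen=19 Dunmere=13 Elkhorn=9 Fernhollow=22 Juniper=9 → close Fernhollow (overflow 8)
  22÷4 = 5 each, +1 to first 2
Round 3: Cedarfen=25 Dunmere=19 Elkhorn=14 Juniper=14 → close Cedarfen (overflow 13)
  25÷3 = 8 each, +1 to first 1
Round 4: Dunmere=28 Elkhorn=22 Juniper=22 → close Dunmere (overflow 15)
  28÷2 = 14 each, +1 to first 0
Round 5: Elkhorn=36 Juniper=36 → close Elkhorn (overflow 27)
  36÷1 = 36 each, +1 to first 0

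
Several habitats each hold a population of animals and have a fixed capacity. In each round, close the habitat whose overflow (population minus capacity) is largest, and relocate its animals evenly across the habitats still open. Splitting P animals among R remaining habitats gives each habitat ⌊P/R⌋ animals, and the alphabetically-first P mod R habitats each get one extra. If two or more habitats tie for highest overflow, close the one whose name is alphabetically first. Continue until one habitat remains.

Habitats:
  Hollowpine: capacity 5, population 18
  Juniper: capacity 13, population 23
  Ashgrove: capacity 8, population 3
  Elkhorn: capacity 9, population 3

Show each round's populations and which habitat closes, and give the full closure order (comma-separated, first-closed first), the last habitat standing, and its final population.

Round 1: Ashgrove=3 Elkhorn=3 Hollowpine=18 Juniper=23 → close Hollowpine (overflow 13)
  18÷3 = 6 each, +1 to first 0
Round 2: Ashgrove=9 Elkhorn=9 Juniper=29 → close Juniper (overflow 16)
  29÷2 = 14 each, +1 to first 1
Round 3: Ashgrove=24 Elkhorn=23 → close Ashgrove (overflow 16)
  24÷1 = 24 each, +1 to first 0

Closure order: Hollowpine, Juniper, Ashgrove
Last habitat: Elkhorn with 47 animals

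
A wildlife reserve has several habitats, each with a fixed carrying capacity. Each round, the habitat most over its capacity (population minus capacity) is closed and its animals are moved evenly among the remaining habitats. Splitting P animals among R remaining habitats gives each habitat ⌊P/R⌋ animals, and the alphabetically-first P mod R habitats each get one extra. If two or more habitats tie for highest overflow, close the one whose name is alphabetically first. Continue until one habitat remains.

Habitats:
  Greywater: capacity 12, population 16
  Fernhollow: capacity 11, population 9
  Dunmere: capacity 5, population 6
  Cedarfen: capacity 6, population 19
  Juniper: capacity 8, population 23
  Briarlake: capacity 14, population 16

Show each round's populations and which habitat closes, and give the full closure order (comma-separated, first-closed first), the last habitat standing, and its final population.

Round 1: Briarlake=16 Cedarfen=19 Dunmere=6 Fernhollow=9 Greywater=16 Juniper=23 → close Juniper (overflow 15)
  23÷5 = 4 each, +1 to first 3
Round 2: Briarlake=21 Cedarfen=24 Dunmere=11 Fernhollow=13 Greywater=20 → close Cedarfen (overflow 18)
  24÷4 = 6 each, +1 to first 0
Round 3: Briarlake=27 Dunmere=17 Fernhollow=19 Greywater=26 → close Greywater (overflow 14)
  26÷3 = 8 each, +1 to first 2
Round 4: Briarlake=36 Dunmere=26 Fernhollow=27 → close Briarlake (overflow 22)
  36÷2 = 18 each, +1 to first 0
Round 5: Dunmere=44 Fernhollow=45 → close Dunmere (overflow 39)
  44÷1 = 44 each, +1 to first 0

Closure order: Juniper, Cedarfen, Greywater, Briarlake, Dunmere
Last habitat: Fernhollow with 89 animals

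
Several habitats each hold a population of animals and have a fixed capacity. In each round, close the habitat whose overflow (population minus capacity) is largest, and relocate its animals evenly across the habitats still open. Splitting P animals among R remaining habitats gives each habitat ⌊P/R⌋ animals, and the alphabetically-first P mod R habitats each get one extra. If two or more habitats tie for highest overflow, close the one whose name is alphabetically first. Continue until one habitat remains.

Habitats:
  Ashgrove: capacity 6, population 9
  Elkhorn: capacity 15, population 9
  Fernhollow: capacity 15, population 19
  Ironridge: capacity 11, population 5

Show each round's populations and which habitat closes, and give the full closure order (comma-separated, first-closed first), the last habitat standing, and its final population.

Round 1: Ashgrove=9 Elkhorn=9 Fernhollow=19 Ironridge=5 → close Fernhollow (overflow 4)
  19÷3 = 6 each, +1 to first 1
Round 2: Ashgrove=16 Elkhorn=15 Ironridge=11 → close Ashgrove (overflow 10)
  16÷2 = 8 each, +1 to first 0
Round 3: Elkhorn=23 Ironridge=19 → close Elkhorn (overflow 8)
  23÷1 = 23 each, +1 to first 0

Closure order: Fernhollow, Ashgrove, Elkhorn
Last habitat: Ironridge with 42 animals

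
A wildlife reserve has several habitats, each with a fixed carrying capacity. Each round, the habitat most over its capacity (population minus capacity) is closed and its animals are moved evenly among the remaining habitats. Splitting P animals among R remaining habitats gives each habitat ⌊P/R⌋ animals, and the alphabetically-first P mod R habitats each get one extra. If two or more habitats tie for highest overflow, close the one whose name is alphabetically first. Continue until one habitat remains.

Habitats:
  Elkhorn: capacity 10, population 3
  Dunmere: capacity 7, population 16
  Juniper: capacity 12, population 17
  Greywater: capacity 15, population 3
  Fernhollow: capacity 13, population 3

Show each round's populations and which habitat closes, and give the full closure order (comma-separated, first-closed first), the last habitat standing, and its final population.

Round 1: Dunmere=16 Elkhorn=3 Fernhollow=3 Greywater=3 Juniper=17 → close Dunmere (overflow 9)
  16÷4 = 4 each, +1 to first 0
Round 2: Elkhorn=7 Fernhollow=7 Greywater=7 Juniper=21 → close Juniper (overflow 9)
  21÷3 = 7 each, +1 to first 0
Round 3: Elkhorn=14 Fernhollow=14 Greywater=14 → close Elkhorn (overflow 4)
  14÷2 = 7 each, +1 to first 0
Round 4: Fernhollow=21 Greywater=21 → close Fernhollow (overflow 8)
  21÷1 = 21 each, +1 to first 0

Closure order: Dunmere, Juniper, Elkhorn, Fernhollow
Last habitat: Greywater with 42 animals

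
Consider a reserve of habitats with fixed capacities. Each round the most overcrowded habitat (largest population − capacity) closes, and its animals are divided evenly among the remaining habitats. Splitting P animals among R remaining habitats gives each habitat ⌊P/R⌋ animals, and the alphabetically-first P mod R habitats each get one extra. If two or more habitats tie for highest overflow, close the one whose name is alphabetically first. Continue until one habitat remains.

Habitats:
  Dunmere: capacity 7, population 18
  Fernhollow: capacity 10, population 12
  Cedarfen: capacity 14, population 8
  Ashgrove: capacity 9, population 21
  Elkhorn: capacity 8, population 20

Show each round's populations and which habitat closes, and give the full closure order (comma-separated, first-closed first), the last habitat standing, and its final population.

Round 1: Ashgrove=21 Cedarfen=8 Dunmere=18 Elkhorn=20 Fernhollow=12 → close Ashgrove (overflow 12)
  21÷4 = 5 each, +1 to first 1
Round 2: Cedarfen=14 Dunmere=23 Elkhorn=25 Fernhollow=17 → close Elkhorn (overflow 17)
  25÷3 = 8 each, +1 to first 1
Round 3: Cedarfen=23 Dunmere=31 Fernhollow=25 → close Dunmere (overflow 24)
  31÷2 = 15 each, +1 to first 1
Round 4: Cedarfen=39 Fernhollow=40 → close Fernhollow (overflow 30)
  40÷1 = 40 each, +1 to first 0

Closure order: Ashgrove, Elkhorn, Dunmere, Fernhollow
Last habitat: Cedarfen with 79 animals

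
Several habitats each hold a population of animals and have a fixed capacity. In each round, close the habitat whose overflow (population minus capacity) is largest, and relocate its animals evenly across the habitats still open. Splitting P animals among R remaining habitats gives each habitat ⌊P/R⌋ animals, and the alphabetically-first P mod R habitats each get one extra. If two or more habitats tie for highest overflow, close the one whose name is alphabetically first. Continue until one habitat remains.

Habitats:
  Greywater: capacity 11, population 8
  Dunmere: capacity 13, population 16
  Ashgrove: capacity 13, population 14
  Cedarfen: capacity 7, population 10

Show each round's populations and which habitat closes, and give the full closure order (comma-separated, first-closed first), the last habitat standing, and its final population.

Round 1: Ashgrove=14 Cedarfen=10 Dunmere=16 Greywater=8 → close Cedarfen (overflow 3)
  10÷3 = 3 each, +1 to first 1
Round 2: Ashgrove=18 Dunmere=19 Greywater=11 → close Dunmere (overflow 6)
  19÷2 = 9 each, +1 to first 1
Round 3: Ashgrove=28 Greywater=20 → close Ashgrove (overflow 15)
  28÷1 = 28 each, +1 to first 0

Closure order: Cedarfen, Dunmere, Ashgrove
Last habitat: Greywater with 48 animals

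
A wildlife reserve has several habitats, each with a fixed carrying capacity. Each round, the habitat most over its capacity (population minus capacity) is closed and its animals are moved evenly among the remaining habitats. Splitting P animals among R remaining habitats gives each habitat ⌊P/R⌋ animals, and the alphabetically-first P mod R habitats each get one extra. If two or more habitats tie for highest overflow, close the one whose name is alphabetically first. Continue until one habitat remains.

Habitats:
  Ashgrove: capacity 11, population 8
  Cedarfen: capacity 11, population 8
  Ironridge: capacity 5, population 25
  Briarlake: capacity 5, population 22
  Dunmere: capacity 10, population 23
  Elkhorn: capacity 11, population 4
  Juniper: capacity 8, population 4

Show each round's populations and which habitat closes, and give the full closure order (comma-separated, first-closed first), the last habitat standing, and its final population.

Closure order: Ironridge, Briarlake, Dunmere, Ashgrove, Cedarfen, Juniper
Last habitat: Elkhorn with 94 animals

Round 1: Ashgrove=8 Briarlake=22 Cedarfen=8 Dunmere=23 Elkhorn=4 Ironridge=25 Juniper=4 → close Ironridge (overflow 20)
  25÷6 = 4 each, +1 to first 1
Round 2: Ashgrove=13 Briarlake=26 Cedarfen=12 Dunmere=27 Elkhorn=8 Juniper=8 → close Briarlake (overflow 21)
  26÷5 = 5 each, +1 to first 1
Round 3: Ashgrove=19 Cedarfen=17 Dunmere=32 Elkhorn=13 Juniper=13 → close Dunmere (overflow 22)
  32÷4 = 8 each, +1 to first 0
Round 4: Ashgrove=27 Cedarfen=25 Elkhorn=21 Juniper=21 → close Ashgrove (overflow 16)
  27÷3 = 9 each, +1 to first 0
Round 5: Cedarfen=34 Elkhorn=30 Juniper=30 → close Cedarfen (overflow 23)
  34÷2 = 17 each, +1 to first 0
Round 6: Elkhorn=47 Juniper=47 → close Juniper (overflow 39)
  47÷1 = 47 each, +1 to first 0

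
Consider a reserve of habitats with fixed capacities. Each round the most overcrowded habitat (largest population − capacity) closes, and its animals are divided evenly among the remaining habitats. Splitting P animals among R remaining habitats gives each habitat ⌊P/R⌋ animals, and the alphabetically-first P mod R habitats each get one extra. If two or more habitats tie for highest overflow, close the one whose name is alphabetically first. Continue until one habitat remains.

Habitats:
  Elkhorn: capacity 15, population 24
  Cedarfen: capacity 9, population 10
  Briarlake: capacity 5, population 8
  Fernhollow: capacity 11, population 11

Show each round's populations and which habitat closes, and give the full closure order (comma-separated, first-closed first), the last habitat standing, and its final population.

Closure order: Elkhorn, Briarlake, Cedarfen
Last habitat: Fernhollow with 53 animals

Round 1: Briarlake=8 Cedarfen=10 Elkhorn=24 Fernhollow=11 → close Elkhorn (overflow 9)
  24÷3 = 8 each, +1 to first 0
Round 2: Briarlake=16 Cedarfen=18 Fernhollow=19 → close Briarlake (overflow 11)
  16÷2 = 8 each, +1 to first 0
Round 3: Cedarfen=26 Fernhollow=27 → close Cedarfen (overflow 17)
  26÷1 = 26 each, +1 to first 0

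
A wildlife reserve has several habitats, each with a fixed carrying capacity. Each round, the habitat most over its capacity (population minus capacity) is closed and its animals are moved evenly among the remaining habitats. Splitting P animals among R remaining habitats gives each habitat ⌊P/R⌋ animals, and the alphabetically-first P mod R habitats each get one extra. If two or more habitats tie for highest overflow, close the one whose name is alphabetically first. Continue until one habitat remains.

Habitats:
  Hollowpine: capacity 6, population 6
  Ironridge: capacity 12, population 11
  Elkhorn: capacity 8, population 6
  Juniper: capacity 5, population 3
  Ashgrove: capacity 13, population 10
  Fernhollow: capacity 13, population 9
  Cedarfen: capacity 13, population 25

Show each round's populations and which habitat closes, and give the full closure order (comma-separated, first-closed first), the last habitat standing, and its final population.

Round 1: Ashgrove=10 Cedarfen=25 Elkhorn=6 Fernhollow=9 Hollowpine=6 Ironridge=11 Juniper=3 → close Cedarfen (overflow 12)
  25÷6 = 4 each, +1 to first 1
Round 2: Ashgrove=15 Elkhorn=10 Fernhollow=13 Hollowpine=10 Ironridge=15 Juniper=7 → close Hollowpine (overflow 4)
  10÷5 = 2 each, +1 to first 0
Round 3: Ashgrove=17 Elkhorn=12 Fernhollow=15 Ironridge=17 Juniper=9 → close Ironridge (overflow 5)
  17÷4 = 4 each, +1 to first 1
Round 4: Ashgrove=22 Elkhorn=16 Fernhollow=19 Juniper=13 → close Ashgrove (overflow 9)
  22÷3 = 7 each, +1 to first 1
Round 5: Elkhorn=24 Fernhollow=26 Juniper=20 → close Elkhorn (overflow 16)
  24÷2 = 12 each, +1 to first 0
Round 6: Fernhollow=38 Juniper=32 → close Juniper (overflow 27)
  32÷1 = 32 each, +1 to first 0

Closure order: Cedarfen, Hollowpine, Ironridge, Ashgrove, Elkhorn, Juniper
Last habitat: Fernhollow with 70 animals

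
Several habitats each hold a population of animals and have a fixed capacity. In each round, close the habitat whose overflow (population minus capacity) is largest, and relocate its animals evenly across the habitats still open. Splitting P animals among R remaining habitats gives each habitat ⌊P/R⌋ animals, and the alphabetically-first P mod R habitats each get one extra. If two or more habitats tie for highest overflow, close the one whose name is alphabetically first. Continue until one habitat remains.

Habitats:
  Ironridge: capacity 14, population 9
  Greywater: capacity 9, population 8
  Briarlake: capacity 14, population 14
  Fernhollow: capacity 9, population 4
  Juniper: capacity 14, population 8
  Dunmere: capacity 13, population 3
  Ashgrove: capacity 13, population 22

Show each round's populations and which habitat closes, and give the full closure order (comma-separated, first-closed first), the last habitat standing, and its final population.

Round 1: Ashgrove=22 Briarlake=14 Dunmere=3 Fernhollow=4 Greywater=8 Ironridge=9 Juniper=8 → close Ashgrove (overflow 9)
  22÷6 = 3 each, +1 to first 4
Round 2: Briarlake=18 Dunmere=7 Fernhollow=8 Greywater=12 Ironridge=12 Juniper=11 → close Briarlake (overflow 4)
  18÷5 = 3 each, +1 to first 3
Round 3: Dunmere=11 Fernhollow=12 Greywater=16 Ironridge=15 Juniper=14 → close Greywater (overflow 7)
  16÷4 = 4 each, +1 to first 0
Round 4: Dunmere=15 Fernhollow=16 Ironridge=19 Juniper=18 → close Fernhollow (overflow 7)
  16÷3 = 5 each, +1 to first 1
Round 5: Dunmere=21 Ironridge=24 Juniper=23 → close Ironridge (overflow 10)
  24÷2 = 12 each, +1 to first 0
Round 6: Dunmere=33 Juniper=35 → close Juniper (overflow 21)
  35÷1 = 35 each, +1 to first 0

Closure order: Ashgrove, Briarlake, Greywater, Fernhollow, Ironridge, Juniper
Last habitat: Dunmere with 68 animals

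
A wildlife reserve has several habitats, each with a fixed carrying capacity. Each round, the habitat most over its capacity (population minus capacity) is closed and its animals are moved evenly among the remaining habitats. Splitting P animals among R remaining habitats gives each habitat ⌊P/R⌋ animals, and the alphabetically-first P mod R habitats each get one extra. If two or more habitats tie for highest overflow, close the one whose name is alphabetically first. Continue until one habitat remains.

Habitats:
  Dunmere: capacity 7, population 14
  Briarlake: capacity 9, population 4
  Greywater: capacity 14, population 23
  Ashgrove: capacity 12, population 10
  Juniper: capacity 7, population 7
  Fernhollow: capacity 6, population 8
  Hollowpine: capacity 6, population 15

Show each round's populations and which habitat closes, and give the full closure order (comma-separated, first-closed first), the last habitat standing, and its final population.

Round 1: Ashgrove=10 Briarlake=4 Dunmere=14 Fernhollow=8 Greywater=23 Hollowpine=15 Juniper=7 → close Greywater (overflow 9)
  23÷6 = 3 each, +1 to first 5
Round 2: Ashgrove=14 Briarlake=8 Dunmere=18 Fernhollow=12 Hollowpine=19 Juniper=10 → close Hollowpine (overflow 13)
  19÷5 = 3 each, +1 to first 4
Round 3: Ashgrove=18 Briarlake=12 Dunmere=22 Fernhollow=16 Juniper=13 → close Dunmere (overflow 15)
  22÷4 = 5 each, +1 to first 2
Round 4: Ashgrove=24 Briarlake=18 Fernhollow=21 Juniper=18 → close Fernhollow (overflow 15)
  21÷3 = 7 each, +1 to first 0
Round 5: Ashgrove=31 Briarlake=25 Juniper=25 → close Ashgrove (overflow 19)
  31÷2 = 15 each, +1 to first 1
Round 6: Briarlake=41 Juniper=40 → close Juniper (overflow 33)
  40÷1 = 40 each, +1 to first 0

Closure order: Greywater, Hollowpine, Dunmere, Fernhollow, Ashgrove, Juniper
Last habitat: Briarlake with 81 animals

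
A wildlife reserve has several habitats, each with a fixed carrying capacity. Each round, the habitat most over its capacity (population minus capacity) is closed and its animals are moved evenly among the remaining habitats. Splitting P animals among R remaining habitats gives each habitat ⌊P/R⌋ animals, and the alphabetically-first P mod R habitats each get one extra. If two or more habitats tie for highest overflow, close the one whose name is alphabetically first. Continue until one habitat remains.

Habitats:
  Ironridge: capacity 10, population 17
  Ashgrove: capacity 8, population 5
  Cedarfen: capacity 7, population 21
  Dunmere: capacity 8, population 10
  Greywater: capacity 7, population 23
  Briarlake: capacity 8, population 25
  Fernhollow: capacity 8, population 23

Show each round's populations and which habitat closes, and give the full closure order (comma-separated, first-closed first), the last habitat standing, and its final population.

Closure order: Briarlake, Greywater, Cedarfen, Fernhollow, Ironridge, Dunmere
Last habitat: Ashgrove with 124 animals

Round 1: Ashgrove=5 Briarlake=25 Cedarfen=21 Dunmere=10 Fernhollow=23 Greywater=23 Ironridge=17 → close Briarlake (overflow 17)
  25÷6 = 4 each, +1 to first 1
Round 2: Ashgrove=10 Cedarfen=25 Dunmere=14 Fernhollow=27 Greywater=27 Ironridge=21 → close Greywater (overflow 20)
  27÷5 = 5 each, +1 to first 2
Round 3: Ashgrove=16 Cedarfen=31 Dunmere=19 Fernhollow=32 Ironridge=26 → close Cedarfen (overflow 24)
  31÷4 = 7 each, +1 to first 3
Round 4: Ashgrove=24 Dunmere=27 Fernhollow=40 Ironridge=33 → close Fernhollow (overflow 32)
  40÷3 = 13 each, +1 to first 1
Round 5: Ashgrove=38 Dunmere=40 Ironridge=46 → close Ironridge (overflow 36)
  46÷2 = 23 each, +1 to first 0
Round 6: Ashgrove=61 Dunmere=63 → close Dunmere (overflow 55)
  63÷1 = 63 each, +1 to first 0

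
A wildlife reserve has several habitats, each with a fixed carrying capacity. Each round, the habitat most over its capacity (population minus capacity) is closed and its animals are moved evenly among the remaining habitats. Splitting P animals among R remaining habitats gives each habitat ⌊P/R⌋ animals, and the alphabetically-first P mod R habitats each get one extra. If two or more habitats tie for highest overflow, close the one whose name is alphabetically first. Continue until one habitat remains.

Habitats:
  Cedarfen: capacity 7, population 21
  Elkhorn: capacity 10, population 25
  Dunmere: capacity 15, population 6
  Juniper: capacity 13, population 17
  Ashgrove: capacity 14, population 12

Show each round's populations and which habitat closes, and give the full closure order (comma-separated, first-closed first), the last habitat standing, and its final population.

Closure order: Elkhorn, Cedarfen, Juniper, Ashgrove
Last habitat: Dunmere with 81 animals

Round 1: Ashgrove=12 Cedarfen=21 Dunmere=6 Elkhorn=25 Juniper=17 → close Elkhorn (overflow 15)
  25÷4 = 6 each, +1 to first 1
Round 2: Ashgrove=19 Cedarfen=27 Dunmere=12 Juniper=23 → close Cedarfen (overflow 20)
  27÷3 = 9 each, +1 to first 0
Round 3: Ashgrove=28 Dunmere=21 Juniper=32 → close Juniper (overflow 19)
  32÷2 = 16 each, +1 to first 0
Round 4: Ashgrove=44 Dunmere=37 → close Ashgrove (overflow 30)
  44÷1 = 44 each, +1 to first 0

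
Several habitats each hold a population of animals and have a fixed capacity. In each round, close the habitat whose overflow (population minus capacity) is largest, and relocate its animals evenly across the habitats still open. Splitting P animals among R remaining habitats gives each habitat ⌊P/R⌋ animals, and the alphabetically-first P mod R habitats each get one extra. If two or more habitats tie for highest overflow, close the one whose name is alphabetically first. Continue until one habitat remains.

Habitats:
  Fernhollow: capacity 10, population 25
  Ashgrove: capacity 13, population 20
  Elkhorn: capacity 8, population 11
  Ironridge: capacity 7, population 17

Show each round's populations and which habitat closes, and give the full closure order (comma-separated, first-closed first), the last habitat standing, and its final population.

Round 1: Ashgrove=20 Elkhorn=11 Fernhollow=25 Ironridge=17 → close Fernhollow (overflow 15)
  25÷3 = 8 each, +1 to first 1
Round 2: Ashgrove=29 Elkhorn=19 Ironridge=25 → close Ironridge (overflow 18)
  25÷2 = 12 each, +1 to first 1
Round 3: Ashgrove=42 Elkhorn=31 → close Ashgrove (overflow 29)
  42÷1 = 42 each, +1 to first 0

Closure order: Fernhollow, Ironridge, Ashgrove
Last habitat: Elkhorn with 73 animals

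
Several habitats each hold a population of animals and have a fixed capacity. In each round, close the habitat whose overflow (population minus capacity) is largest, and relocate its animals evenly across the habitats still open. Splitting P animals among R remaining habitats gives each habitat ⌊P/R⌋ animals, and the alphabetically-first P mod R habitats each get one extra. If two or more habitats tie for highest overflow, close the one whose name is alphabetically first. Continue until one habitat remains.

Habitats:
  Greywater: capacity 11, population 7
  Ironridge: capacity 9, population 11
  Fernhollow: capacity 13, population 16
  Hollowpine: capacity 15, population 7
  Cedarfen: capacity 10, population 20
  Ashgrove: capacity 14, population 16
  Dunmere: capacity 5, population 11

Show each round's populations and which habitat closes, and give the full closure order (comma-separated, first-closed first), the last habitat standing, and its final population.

Closure order: Cedarfen, Dunmere, Ashgrove, Fernhollow, Ironridge, Greywater
Last habitat: Hollowpine with 88 animals

Round 1: Ashgrove=16 Cedarfen=20 Dunmere=11 Fernhollow=16 Greywater=7 Hollowpine=7 Ironridge=11 → close Cedarfen (overflow 10)
  20÷6 = 3 each, +1 to first 2
Round 2: Ashgrove=20 Dunmere=15 Fernhollow=19 Greywater=10 Hollowpine=10 Ironridge=14 → close Dunmere (overflow 10)
  15÷5 = 3 each, +1 to first 0
Round 3: Ashgrove=23 Fernhollow=22 Greywater=13 Hollowpine=13 Ironridge=17 → close Ashgrove (overflow 9)
  23÷4 = 5 each, +1 to first 3
Round 4: Fernhollow=28 Greywater=19 Hollowpine=19 Ironridge=22 → close Fernhollow (overflow 15)
  28÷3 = 9 each, +1 to first 1
Round 5: Greywater=29 Hollowpine=28 Ironridge=31 → close Ironridge (overflow 22)
  31÷2 = 15 each, +1 to first 1
Round 6: Greywater=45 Hollowpine=43 → close Greywater (overflow 34)
  45÷1 = 45 each, +1 to first 0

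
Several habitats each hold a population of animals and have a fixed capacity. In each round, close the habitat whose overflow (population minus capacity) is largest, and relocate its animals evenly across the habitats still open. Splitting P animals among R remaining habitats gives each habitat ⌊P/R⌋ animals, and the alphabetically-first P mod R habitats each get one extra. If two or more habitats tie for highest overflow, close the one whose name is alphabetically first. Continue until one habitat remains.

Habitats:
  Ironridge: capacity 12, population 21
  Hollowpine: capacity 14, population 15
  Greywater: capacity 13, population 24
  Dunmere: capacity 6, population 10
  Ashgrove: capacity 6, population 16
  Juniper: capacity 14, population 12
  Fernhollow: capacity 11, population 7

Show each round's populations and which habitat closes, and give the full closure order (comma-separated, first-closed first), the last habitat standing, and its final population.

Closure order: Greywater, Ashgrove, Ironridge, Dunmere, Hollowpine, Fernhollow
Last habitat: Juniper with 105 animals

Round 1: Ashgrove=16 Dunmere=10 Fernhollow=7 Greywater=24 Hollowpine=15 Ironridge=21 Juniper=12 → close Greywater (overflow 11)
  24÷6 = 4 each, +1 to first 0
Round 2: Ashgrove=20 Dunmere=14 Fernhollow=11 Hollowpine=19 Ironridge=25 Juniper=16 → close Ashgrove (overflow 14)
  20÷5 = 4 each, +1 to first 0
Round 3: Dunmere=18 Fernhollow=15 Hollowpine=23 Ironridge=29 Juniper=20 → close Ironridge (overflow 17)
  29÷4 = 7 each, +1 to first 1
Round 4: Dunmere=26 Fernhollow=22 Hollowpine=30 Juniper=27 → close Dunmere (overflow 20)
  26÷3 = 8 each, +1 to first 2
Round 5: Fernhollow=31 Hollowpine=39 Juniper=35 → close Hollowpine (overflow 25)
  39÷2 = 19 each, +1 to first 1
Round 6: Fernhollow=51 Juniper=54 → close Fernhollow (overflow 40)
  51÷1 = 51 each, +1 to first 0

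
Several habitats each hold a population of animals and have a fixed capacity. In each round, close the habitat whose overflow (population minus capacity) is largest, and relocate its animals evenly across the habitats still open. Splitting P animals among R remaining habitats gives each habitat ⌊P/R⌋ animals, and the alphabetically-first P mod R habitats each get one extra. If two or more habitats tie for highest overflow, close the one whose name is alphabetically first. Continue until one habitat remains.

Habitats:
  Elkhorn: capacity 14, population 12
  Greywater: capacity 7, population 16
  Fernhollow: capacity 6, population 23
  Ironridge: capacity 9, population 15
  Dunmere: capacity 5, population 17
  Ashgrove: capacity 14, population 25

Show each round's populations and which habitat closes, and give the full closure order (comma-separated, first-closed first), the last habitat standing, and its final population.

Closure order: Fernhollow, Dunmere, Ashgrove, Greywater, Ironridge
Last habitat: Elkhorn with 108 animals

Round 1: Ashgrove=25 Dunmere=17 Elkhorn=12 Fernhollow=23 Greywater=16 Ironridge=15 → close Fernhollow (overflow 17)
  23÷5 = 4 each, +1 to first 3
Round 2: Ashgrove=30 Dunmere=22 Elkhorn=17 Greywater=20 Ironridge=19 → close Dunmere (overflow 17)
  22÷4 = 5 each, +1 to first 2
Round 3: Ashgrove=36 Elkhorn=23 Greywater=25 Ironridge=24 → close Ashgrove (overflow 22)
  36÷3 = 12 each, +1 to first 0
Round 4: Elkhorn=35 Greywater=37 Ironridge=36 → close Greywater (overflow 30)
  37÷2 = 18 each, +1 to first 1
Round 5: Elkhorn=54 Ironridge=54 → close Ironridge (overflow 45)
  54÷1 = 54 each, +1 to first 0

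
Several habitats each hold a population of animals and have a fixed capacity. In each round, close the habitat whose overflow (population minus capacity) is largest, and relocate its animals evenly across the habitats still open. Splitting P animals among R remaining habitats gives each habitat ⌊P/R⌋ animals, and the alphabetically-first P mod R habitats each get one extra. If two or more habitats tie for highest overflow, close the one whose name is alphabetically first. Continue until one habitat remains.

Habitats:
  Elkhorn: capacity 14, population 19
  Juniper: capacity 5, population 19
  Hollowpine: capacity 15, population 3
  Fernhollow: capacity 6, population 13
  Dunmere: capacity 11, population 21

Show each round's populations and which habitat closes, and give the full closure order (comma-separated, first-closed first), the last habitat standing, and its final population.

Closure order: Juniper, Dunmere, Fernhollow, Elkhorn
Last habitat: Hollowpine with 75 animals

Round 1: Dunmere=21 Elkhorn=19 Fernhollow=13 Hollowpine=3 Juniper=19 → close Juniper (overflow 14)
  19÷4 = 4 each, +1 to first 3
Round 2: Dunmere=26 Elkhorn=24 Fernhollow=18 Hollowpine=7 → close Dunmere (overflow 15)
  26÷3 = 8 each, +1 to first 2
Round 3: Elkhorn=33 Fernhollow=27 Hollowpine=15 → close Fernhollow (overflow 21)
  27÷2 = 13 each, +1 to first 1
Round 4: Elkhorn=47 Hollowpine=28 → close Elkhorn (overflow 33)
  47÷1 = 47 each, +1 to first 0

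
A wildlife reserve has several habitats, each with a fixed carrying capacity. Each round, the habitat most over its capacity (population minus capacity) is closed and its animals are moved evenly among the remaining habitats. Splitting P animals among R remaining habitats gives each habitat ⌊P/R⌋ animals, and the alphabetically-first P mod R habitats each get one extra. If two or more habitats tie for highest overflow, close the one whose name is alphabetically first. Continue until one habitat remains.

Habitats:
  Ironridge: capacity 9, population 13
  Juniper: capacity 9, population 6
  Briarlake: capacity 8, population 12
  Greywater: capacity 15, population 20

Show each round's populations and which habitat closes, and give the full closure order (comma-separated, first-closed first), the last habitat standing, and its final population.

Round 1: Briarlake=12 Greywater=20 Ironridge=13 Juniper=6 → close Greywater (overflow 5)
  20÷3 = 6 each, +1 to first 2
Round 2: Briarlake=19 Ironridge=20 Juniper=12 → close Briarlake (overflow 11)
  19÷2 = 9 each, +1 to first 1
Round 3: Ironridge=30 Juniper=21 → close Ironridge (overflow 21)
  30÷1 = 30 each, +1 to first 0

Closure order: Greywater, Briarlake, Ironridge
Last habitat: Juniper with 51 animals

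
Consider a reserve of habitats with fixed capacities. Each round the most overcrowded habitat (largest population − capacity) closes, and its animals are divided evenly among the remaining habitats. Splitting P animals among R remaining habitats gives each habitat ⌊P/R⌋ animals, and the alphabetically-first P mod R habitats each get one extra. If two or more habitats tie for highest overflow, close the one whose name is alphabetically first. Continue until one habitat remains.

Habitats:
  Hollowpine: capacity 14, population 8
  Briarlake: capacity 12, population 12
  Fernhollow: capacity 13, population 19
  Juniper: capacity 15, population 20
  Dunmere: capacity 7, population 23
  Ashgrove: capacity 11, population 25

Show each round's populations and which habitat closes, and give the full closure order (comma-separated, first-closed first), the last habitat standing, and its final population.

Closure order: Dunmere, Ashgrove, Fernhollow, Juniper, Briarlake
Last habitat: Hollowpine with 107 animals

Round 1: Ashgrove=25 Briarlake=12 Dunmere=23 Fernhollow=19 Hollowpine=8 Juniper=20 → close Dunmere (overflow 16)
  23÷5 = 4 each, +1 to first 3
Round 2: Ashgrove=30 Briarlake=17 Fernhollow=24 Hollowpine=12 Juniper=24 → close Ashgrove (overflow 19)
  30÷4 = 7 each, +1 to first 2
Round 3: Briarlake=25 Fernhollow=32 Hollowpine=19 Juniper=31 → close Fernhollow (overflow 19)
  32÷3 = 10 each, +1 to first 2
Round 4: Briarlake=36 Hollowpine=30 Juniper=41 → close Juniper (overflow 26)
  41÷2 = 20 each, +1 to first 1
Round 5: Briarlake=57 Hollowpine=50 → close Briarlake (overflow 45)
  57÷1 = 57 each, +1 to first 0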